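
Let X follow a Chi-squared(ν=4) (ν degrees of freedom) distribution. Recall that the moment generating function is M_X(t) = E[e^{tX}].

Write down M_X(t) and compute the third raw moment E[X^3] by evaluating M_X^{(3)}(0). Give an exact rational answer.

E[X^3] = D^3[M](0) = 192

M_X(t) = (1 - 2*t)^(-2)
D^3[M](t) = -192/(32*t^5 - 80*t^4 + 80*t^3 - 40*t^2 + 10*t - 1)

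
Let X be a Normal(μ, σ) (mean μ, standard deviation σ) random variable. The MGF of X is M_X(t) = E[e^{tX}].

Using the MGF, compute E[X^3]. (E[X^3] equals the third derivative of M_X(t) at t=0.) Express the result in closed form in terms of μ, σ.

M_X(t) = e^(μ*t + σ^2*t^2/2)
M′(t) = μ*e^(μ*t)*e^(σ^2*t^2/2) + σ^2*t*e^(μ*t)*e^(σ^2*t^2/2)
M′′(t) = μ^2*e^(μ*t)*e^(σ^2*t^2/2) + 2*μ*σ^2*t*e^(μ*t)*e^(σ^2*t^2/2) + σ^4*t^2*e^(μ*t)*e^(σ^2*t^2/2) + σ^2*e^(μ*t)*e^(σ^2*t^2/2)

E[X^3] = M′′′(0) = μ*(μ^2 + 3*σ^2)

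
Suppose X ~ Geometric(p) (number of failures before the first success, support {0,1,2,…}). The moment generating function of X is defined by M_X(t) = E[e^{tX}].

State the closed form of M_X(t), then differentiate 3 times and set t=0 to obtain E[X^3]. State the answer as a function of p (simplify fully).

M_X(t) = p/(-(1 - p)*e^(t) + 1)
dM/dt = (-p^2*e^(t) + p*e^(t))/(p^2*e^(2*t) - 2*p*e^(2*t) + 2*p*e^(t) + e^(2*t) - 2*e^(t) + 1)

E[X^3] = d^3M/dt^3 |_{t=0} = -1 + 7/p - 12/p^2 + 6/p^3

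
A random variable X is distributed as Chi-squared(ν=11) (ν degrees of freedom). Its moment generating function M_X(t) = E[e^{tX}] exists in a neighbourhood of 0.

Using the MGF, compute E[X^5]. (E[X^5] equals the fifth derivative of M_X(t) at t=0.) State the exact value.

E[X^5] = d^5M/dt^5 |_{t=0} = 692835

M_X(t) = (1 - 2*t)^(-11/2)
dM/dt = 11/(64*t^6*√(1 - 2*t) - 192*t^5*√(1 - 2*t) + 240*t^4*√(1 - 2*t) - 160*t^3*√(1 - 2*t) + 60*t^2*√(1 - 2*t) - 12*t*√(1 - 2*t) + √(1 - 2*t))
d^2M/dt^2 = -143/(128*t^7*√(1 - 2*t) - 448*t^6*√(1 - 2*t) + 672*t^5*√(1 - 2*t) - 560*t^4*√(1 - 2*t) + 280*t^3*√(1 - 2*t) - 84*t^2*√(1 - 2*t) + 14*t*√(1 - 2*t) - √(1 - 2*t))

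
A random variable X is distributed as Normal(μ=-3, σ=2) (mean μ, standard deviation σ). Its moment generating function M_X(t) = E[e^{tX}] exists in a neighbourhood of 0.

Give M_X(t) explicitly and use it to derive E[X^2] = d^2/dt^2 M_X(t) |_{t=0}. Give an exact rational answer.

M_X(t) = e^(2*t^2 - 3*t)
M′(t) = 4*t*e^(-3*t)*e^(2*t^2) - 3*e^(-3*t)*e^(2*t^2)
M′′(t) = (16*t^2*e^(2*t^2) - 24*t*e^(2*t^2) + 13*e^(2*t^2))*e^(-3*t)

E[X^2] = M′′(0) = 13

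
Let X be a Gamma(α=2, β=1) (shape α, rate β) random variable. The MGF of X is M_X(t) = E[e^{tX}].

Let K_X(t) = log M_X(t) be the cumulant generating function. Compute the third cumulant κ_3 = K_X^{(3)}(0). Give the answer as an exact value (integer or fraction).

M_X(t) = (1 - t)^(-2)
K_X(t) = log M_X(t) = -2*log(1 - t)
K^(3)(t) = -4/(t^3 - 3*t^2 + 3*t - 1)

κ_3 = K^(3)(0) = 4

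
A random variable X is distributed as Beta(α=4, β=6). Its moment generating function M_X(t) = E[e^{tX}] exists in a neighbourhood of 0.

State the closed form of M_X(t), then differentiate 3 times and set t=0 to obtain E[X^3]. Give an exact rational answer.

M_X(t) = ₁F₁(4; 10; t)
D^3[M](t) = ₁F₁(7; 13; t)/11

E[X^3] = D^3[M](0) = 1/11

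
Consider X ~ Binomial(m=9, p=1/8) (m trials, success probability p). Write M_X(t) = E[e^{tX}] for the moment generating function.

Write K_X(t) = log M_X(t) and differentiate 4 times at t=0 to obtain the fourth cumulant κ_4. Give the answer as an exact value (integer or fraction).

κ_4 = d^4K/dt^4 |_{t=0} = 693/2048

M_X(t) = (e^(t)/8 + 7/8)^9
K_X(t) = log M_X(t) = 9*log(e^(t)/8 + 7/8)
dK/dt = 9*e^(t)/(e^(t) + 7)
d^2K/dt^2 = 63*e^(t)/(e^(2*t) + 14*e^(t) + 49)
d^3K/dt^3 = (-63*e^(2*t) + 441*e^(t))/(e^(3*t) + 21*e^(2*t) + 147*e^(t) + 343)
d^4K/dt^4 = (63*e^(3*t) - 1764*e^(2*t) + 3087*e^(t))/(e^(4*t) + 28*e^(3*t) + 294*e^(2*t) + 1372*e^(t) + 2401)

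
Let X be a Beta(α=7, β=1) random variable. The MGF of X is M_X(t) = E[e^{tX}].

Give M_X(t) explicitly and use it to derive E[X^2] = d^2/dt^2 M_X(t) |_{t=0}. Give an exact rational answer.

E[X^2] = M^(2)(0) = 7/9

M_X(t) = ₁F₁(7; 8; t)
M^(2)(t) = 7*₁F₁(9; 10; t)/9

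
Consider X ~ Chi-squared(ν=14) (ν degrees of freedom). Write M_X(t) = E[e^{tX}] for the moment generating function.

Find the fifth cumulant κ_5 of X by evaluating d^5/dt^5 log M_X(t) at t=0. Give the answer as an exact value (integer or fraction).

κ_5 = d^5K/dt^5 |_{t=0} = 5376

M_X(t) = (1 - 2*t)^(-7)
K_X(t) = log M_X(t) = -7*log(1 - 2*t)
dK/dt = -14/(2*t - 1)
d^2K/dt^2 = 28/(4*t^2 - 4*t + 1)
d^3K/dt^3 = -112/(8*t^3 - 12*t^2 + 6*t - 1)
d^4K/dt^4 = 672/(16*t^4 - 32*t^3 + 24*t^2 - 8*t + 1)
d^5K/dt^5 = -5376/(32*t^5 - 80*t^4 + 80*t^3 - 40*t^2 + 10*t - 1)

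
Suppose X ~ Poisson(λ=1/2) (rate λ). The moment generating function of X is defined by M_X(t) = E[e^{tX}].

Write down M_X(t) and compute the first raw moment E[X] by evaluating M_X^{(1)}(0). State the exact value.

E[X] = M′(0) = 1/2

M_X(t) = e^(e^(t)/2 - 1/2)
M′(t) = e^(-1/2)*e^(t)*e^(e^(t)/2)/2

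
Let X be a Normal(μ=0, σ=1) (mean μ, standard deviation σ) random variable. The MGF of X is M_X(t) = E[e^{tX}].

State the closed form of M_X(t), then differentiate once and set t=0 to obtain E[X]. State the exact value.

M_X(t) = e^(t^2/2)
dM/dt = t*e^(t^2/2)

E[X] = dM/dt |_{t=0} = 0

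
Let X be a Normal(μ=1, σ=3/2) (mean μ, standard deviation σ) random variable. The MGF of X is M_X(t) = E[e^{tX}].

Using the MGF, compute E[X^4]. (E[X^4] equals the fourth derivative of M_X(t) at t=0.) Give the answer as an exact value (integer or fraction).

M_X(t) = e^(9*t^2/8 + t)
M′(t) = 9*t*e^(t)*e^(9*t^2/8)/4 + e^(t)*e^(9*t^2/8)
M′′(t) = 81*t^2*e^(t)*e^(9*t^2/8)/16 + 9*t*e^(t)*e^(9*t^2/8)/2 + 13*e^(t)*e^(9*t^2/8)/4
M′′′(t) = 729*t^3*e^(t)*e^(9*t^2/8)/64 + 243*t^2*e^(t)*e^(9*t^2/8)/16 + 351*t*e^(t)*e^(9*t^2/8)/16 + 31*e^(t)*e^(9*t^2/8)/4
M′′′′(t) = 6561*t^4*e^(t)*e^(9*t^2/8)/256 + 729*t^3*e^(t)*e^(9*t^2/8)/16 + 3159*t^2*e^(t)*e^(9*t^2/8)/32 + 279*t*e^(t)*e^(9*t^2/8)/4 + 475*e^(t)*e^(9*t^2/8)/16

E[X^4] = M′′′′(0) = 475/16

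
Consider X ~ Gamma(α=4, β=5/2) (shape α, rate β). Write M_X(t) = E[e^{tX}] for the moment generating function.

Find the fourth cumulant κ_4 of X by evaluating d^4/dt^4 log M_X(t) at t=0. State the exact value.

κ_4 = K′′′′(0) = 384/625

M_X(t) = 625/(16*(5/2 - t)^4)
K_X(t) = log M_X(t) = -4*log(5/2 - t) - 4*log(2) + 4*log(5)
K′(t) = -8/(2*t - 5)
K′′(t) = 16/(4*t^2 - 20*t + 25)
K′′′(t) = -64/(8*t^3 - 60*t^2 + 150*t - 125)
K′′′′(t) = 384/(16*t^4 - 160*t^3 + 600*t^2 - 1000*t + 625)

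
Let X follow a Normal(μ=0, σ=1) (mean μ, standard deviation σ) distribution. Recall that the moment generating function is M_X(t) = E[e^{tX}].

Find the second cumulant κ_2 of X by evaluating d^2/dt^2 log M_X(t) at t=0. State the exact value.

M_X(t) = e^(t^2/2)
K_X(t) = log M_X(t) = t^2/2
K′(t) = t
K′′(t) = 1

κ_2 = K′′(0) = 1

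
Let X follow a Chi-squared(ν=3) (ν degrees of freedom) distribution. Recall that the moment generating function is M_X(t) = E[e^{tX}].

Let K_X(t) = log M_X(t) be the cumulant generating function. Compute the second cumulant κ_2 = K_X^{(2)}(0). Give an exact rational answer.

κ_2 = K^(2)(0) = 6

M_X(t) = (1 - 2*t)^(-3/2)
K_X(t) = log M_X(t) = -3*log(1 - 2*t)/2
K^(2)(t) = 6/(4*t^2 - 4*t + 1)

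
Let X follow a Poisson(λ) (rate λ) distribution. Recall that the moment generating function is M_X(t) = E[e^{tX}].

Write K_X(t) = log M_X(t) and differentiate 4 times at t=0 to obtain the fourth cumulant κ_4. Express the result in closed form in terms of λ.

M_X(t) = e^(λ*(e^(t) - 1))
K_X(t) = log M_X(t) = λ*(e^(t) - 1)
K′(t) = λ*e^(t)
K′′(t) = λ*e^(t)
K′′′(t) = λ*e^(t)
K′′′′(t) = λ*e^(t)

κ_4 = K′′′′(0) = λ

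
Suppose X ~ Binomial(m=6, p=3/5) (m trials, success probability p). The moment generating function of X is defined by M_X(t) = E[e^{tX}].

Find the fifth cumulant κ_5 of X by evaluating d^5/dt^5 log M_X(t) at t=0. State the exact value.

κ_5 = K′′′′′(0) = 1692/3125

M_X(t) = (3*e^(t)/5 + 2/5)^6
K_X(t) = log M_X(t) = 6*log(3*e^(t)/5 + 2/5)
K′(t) = 18*e^(t)/(3*e^(t) + 2)
K′′(t) = 36*e^(t)/(9*e^(2*t) + 12*e^(t) + 4)
K′′′(t) = (-108*e^(2*t) + 72*e^(t))/(27*e^(3*t) + 54*e^(2*t) + 36*e^(t) + 8)
K′′′′(t) = (324*e^(3*t) - 864*e^(2*t) + 144*e^(t))/(81*e^(4*t) + 216*e^(3*t) + 216*e^(2*t) + 96*e^(t) + 16)
K′′′′′(t) = (-972*e^(4*t) + 7128*e^(3*t) - 4752*e^(2*t) + 288*e^(t))/(243*e^(5*t) + 810*e^(4*t) + 1080*e^(3*t) + 720*e^(2*t) + 240*e^(t) + 32)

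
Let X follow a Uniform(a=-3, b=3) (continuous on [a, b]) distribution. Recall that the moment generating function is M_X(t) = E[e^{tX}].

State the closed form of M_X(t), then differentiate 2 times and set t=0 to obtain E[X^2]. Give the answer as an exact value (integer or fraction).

M_X(t) = (e^(3*t) - e^(-3*t))/(6*t)
M^(2)(t) = (9*t^2*e^(6*t) - 9*t^2 - 6*t*e^(6*t) - 6*t + 2*e^(6*t) - 2)*e^(-3*t)/(6*t^3)

E[X^2] = M^(2)(0) = 3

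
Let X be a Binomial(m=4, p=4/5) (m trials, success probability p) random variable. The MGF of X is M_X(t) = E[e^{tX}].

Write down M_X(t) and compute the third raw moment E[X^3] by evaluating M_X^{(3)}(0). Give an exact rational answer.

M_X(t) = (4*e^(t)/5 + 1/5)^4
D^3[M](t) = 16384*e^(4*t)/625 + 6912*e^(3*t)/625 + 768*e^(2*t)/625 + 16*e^(t)/625

E[X^3] = D^3[M](0) = 4816/125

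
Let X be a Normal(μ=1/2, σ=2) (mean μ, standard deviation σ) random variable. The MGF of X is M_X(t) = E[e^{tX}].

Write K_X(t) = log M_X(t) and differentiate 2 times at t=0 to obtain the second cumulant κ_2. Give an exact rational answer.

M_X(t) = e^(2*t^2 + t/2)
K_X(t) = log M_X(t) = 2*t^2 + t/2
K′(t) = 4*t + 1/2
K′′(t) = 4

κ_2 = K′′(0) = 4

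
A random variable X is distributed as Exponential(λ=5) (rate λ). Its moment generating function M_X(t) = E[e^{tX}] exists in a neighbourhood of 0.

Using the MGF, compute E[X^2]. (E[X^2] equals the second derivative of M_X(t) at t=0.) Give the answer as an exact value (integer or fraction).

M_X(t) = 5/(5 - t)
M^(2)(t) = -10/(t^3 - 15*t^2 + 75*t - 125)

E[X^2] = M^(2)(0) = 2/25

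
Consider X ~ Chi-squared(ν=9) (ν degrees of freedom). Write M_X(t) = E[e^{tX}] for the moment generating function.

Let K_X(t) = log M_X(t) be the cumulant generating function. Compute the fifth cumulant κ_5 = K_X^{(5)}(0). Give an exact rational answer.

M_X(t) = (1 - 2*t)^(-9/2)
K_X(t) = log M_X(t) = -9*log(1 - 2*t)/2
dK/dt = -9/(2*t - 1)
d^2K/dt^2 = 18/(4*t^2 - 4*t + 1)
d^3K/dt^3 = -72/(8*t^3 - 12*t^2 + 6*t - 1)
d^4K/dt^4 = 432/(16*t^4 - 32*t^3 + 24*t^2 - 8*t + 1)
d^5K/dt^5 = -3456/(32*t^5 - 80*t^4 + 80*t^3 - 40*t^2 + 10*t - 1)

κ_5 = d^5K/dt^5 |_{t=0} = 3456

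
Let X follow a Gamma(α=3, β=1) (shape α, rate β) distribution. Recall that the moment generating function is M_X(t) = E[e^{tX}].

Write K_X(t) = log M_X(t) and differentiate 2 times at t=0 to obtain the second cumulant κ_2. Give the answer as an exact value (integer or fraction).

κ_2 = K′′(0) = 3

M_X(t) = (1 - t)^(-3)
K_X(t) = log M_X(t) = -3*log(1 - t)
K′(t) = -3/(t - 1)
K′′(t) = 3/(t^2 - 2*t + 1)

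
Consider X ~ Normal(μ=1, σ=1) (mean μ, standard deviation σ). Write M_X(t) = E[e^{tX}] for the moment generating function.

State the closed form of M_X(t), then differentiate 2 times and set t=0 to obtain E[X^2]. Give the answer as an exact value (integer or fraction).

M_X(t) = e^(t^2/2 + t)
M^(2)(t) = t^2*e^(t)*e^(t^2/2) + 2*t*e^(t)*e^(t^2/2) + 2*e^(t)*e^(t^2/2)

E[X^2] = M^(2)(0) = 2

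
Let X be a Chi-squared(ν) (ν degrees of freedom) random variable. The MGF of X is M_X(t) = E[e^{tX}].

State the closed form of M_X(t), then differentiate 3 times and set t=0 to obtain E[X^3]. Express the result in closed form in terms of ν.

M_X(t) = (1 - 2*t)^(-ν/2)
D^3[M](t) = (-ν^3 - 6*ν^2 - 8*ν)/(8*t^3*(1 - 2*t)^(ν/2) - 12*t^2*(1 - 2*t)^(ν/2) + 6*t*(1 - 2*t)^(ν/2) - (1 - 2*t)^(ν/2))

E[X^3] = D^3[M](0) = ν*(ν^2 + 6*ν + 8)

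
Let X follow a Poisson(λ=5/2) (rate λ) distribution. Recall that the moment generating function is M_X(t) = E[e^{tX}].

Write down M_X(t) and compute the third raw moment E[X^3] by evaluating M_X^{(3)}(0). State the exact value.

M_X(t) = e^(5*e^(t)/2 - 5/2)
dM/dt = 5*e^(-5/2)*e^(t)*e^(5*e^(t)/2)/2
d^2M/dt^2 = (25*e^(2*t)*e^(5*e^(t)/2) + 10*e^(t)*e^(5*e^(t)/2))*e^(-5/2)/4
d^3M/dt^3 = (125*e^(3*t)*e^(5*e^(t)/2) + 150*e^(2*t)*e^(5*e^(t)/2) + 20*e^(t)*e^(5*e^(t)/2))*e^(-5/2)/8

E[X^3] = d^3M/dt^3 |_{t=0} = 295/8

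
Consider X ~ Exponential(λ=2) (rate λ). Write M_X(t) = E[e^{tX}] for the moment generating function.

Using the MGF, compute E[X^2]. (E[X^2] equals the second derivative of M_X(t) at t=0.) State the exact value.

M_X(t) = 2/(2 - t)
D^2[M](t) = -4/(t^3 - 6*t^2 + 12*t - 8)

E[X^2] = D^2[M](0) = 1/2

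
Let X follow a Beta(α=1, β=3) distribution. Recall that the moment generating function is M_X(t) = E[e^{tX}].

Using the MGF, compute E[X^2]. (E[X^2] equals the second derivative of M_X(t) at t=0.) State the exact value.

E[X^2] = D^2[M](0) = 1/10

M_X(t) = ₁F₁(1; 4; t)
D^2[M](t) = ₁F₁(3; 6; t)/10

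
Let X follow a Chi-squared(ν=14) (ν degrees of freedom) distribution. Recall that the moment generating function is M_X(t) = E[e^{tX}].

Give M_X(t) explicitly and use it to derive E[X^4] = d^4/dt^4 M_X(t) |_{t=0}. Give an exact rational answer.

E[X^4] = M^(4)(0) = 80640

M_X(t) = (1 - 2*t)^(-7)
M^(4)(t) = -80640/(2048*t^11 - 11264*t^10 + 28160*t^9 - 42240*t^8 + 42240*t^7 - 29568*t^6 + 14784*t^5 - 5280*t^4 + 1320*t^3 - 220*t^2 + 22*t - 1)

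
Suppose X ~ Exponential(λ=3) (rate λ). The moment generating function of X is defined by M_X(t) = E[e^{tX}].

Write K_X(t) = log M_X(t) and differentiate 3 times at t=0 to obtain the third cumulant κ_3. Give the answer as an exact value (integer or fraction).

M_X(t) = 3/(3 - t)
K_X(t) = log M_X(t) = -log(3 - t) + log(3)
K′(t) = -1/(t - 3)
K′′(t) = 1/(t^2 - 6*t + 9)
K′′′(t) = -2/(t^3 - 9*t^2 + 27*t - 27)

κ_3 = K′′′(0) = 2/27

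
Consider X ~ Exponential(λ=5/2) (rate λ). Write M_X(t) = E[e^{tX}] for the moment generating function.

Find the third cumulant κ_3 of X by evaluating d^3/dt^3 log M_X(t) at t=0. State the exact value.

κ_3 = D^3[K](0) = 16/125

M_X(t) = 5/(2*(5/2 - t))
K_X(t) = log M_X(t) = -log(5/2 - t) - log(2) + log(5)
D^3[K](t) = -16/(8*t^3 - 60*t^2 + 150*t - 125)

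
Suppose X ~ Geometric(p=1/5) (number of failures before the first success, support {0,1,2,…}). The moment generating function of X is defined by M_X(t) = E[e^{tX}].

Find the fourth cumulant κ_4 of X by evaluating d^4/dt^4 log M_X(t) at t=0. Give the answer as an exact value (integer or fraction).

κ_4 = K′′′′(0) = 2420

M_X(t) = 1/(5*(1 - 4*e^(t)/5))
K_X(t) = log M_X(t) = -log(1 - 4*e^(t)/5) - log(5)
K′(t) = -4*e^(t)/(4*e^(t) - 5)
K′′(t) = 20*e^(t)/(16*e^(2*t) - 40*e^(t) + 25)
K′′′(t) = (-80*e^(2*t) - 100*e^(t))/(64*e^(3*t) - 240*e^(2*t) + 300*e^(t) - 125)
K′′′′(t) = (320*e^(3*t) + 1600*e^(2*t) + 500*e^(t))/(256*e^(4*t) - 1280*e^(3*t) + 2400*e^(2*t) - 2000*e^(t) + 625)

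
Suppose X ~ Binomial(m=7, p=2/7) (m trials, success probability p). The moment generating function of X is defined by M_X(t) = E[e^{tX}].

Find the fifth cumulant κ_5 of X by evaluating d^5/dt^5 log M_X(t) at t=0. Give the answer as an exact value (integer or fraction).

M_X(t) = (2*e^(t)/7 + 5/7)^7
K_X(t) = log M_X(t) = 7*log(2*e^(t)/7 + 5/7)
K′(t) = 14*e^(t)/(2*e^(t) + 5)
K′′(t) = 70*e^(t)/(4*e^(2*t) + 20*e^(t) + 25)
K′′′(t) = (-140*e^(2*t) + 350*e^(t))/(8*e^(3*t) + 60*e^(2*t) + 150*e^(t) + 125)
K′′′′(t) = (280*e^(3*t) - 2800*e^(2*t) + 1750*e^(t))/(16*e^(4*t) + 160*e^(3*t) + 600*e^(2*t) + 1000*e^(t) + 625)
K′′′′′(t) = (-560*e^(4*t) + 15400*e^(3*t) - 38500*e^(2*t) + 8750*e^(t))/(32*e^(5*t) + 400*e^(4*t) + 2000*e^(3*t) + 5000*e^(2*t) + 6250*e^(t) + 3125)

κ_5 = K′′′′′(0) = -2130/2401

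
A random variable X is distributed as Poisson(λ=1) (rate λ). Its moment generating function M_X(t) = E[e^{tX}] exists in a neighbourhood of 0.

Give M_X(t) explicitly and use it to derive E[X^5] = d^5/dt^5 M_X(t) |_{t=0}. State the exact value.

E[X^5] = M′′′′′(0) = 52

M_X(t) = e^(e^(t) - 1)
M′(t) = e^(-1)*e^(t)*e^(e^(t))
M′′(t) = (e^(2*t)*e^(e^(t)) + e^(t)*e^(e^(t)))*e^(-1)
M′′′(t) = (e^(3*t)*e^(e^(t)) + 3*e^(2*t)*e^(e^(t)) + e^(t)*e^(e^(t)))*e^(-1)
M′′′′(t) = (e^(4*t)*e^(e^(t)) + 6*e^(3*t)*e^(e^(t)) + 7*e^(2*t)*e^(e^(t)) + e^(t)*e^(e^(t)))*e^(-1)
M′′′′′(t) = (e^(5*t)*e^(e^(t)) + 10*e^(4*t)*e^(e^(t)) + 25*e^(3*t)*e^(e^(t)) + 15*e^(2*t)*e^(e^(t)) + e^(t)*e^(e^(t)))*e^(-1)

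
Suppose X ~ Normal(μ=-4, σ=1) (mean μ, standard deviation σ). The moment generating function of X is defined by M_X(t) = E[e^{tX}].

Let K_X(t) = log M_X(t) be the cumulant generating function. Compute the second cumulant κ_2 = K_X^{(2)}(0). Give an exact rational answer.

κ_2 = K^(2)(0) = 1

M_X(t) = e^(t^2/2 - 4*t)
K_X(t) = log M_X(t) = t^2/2 - 4*t
K^(2)(t) = 1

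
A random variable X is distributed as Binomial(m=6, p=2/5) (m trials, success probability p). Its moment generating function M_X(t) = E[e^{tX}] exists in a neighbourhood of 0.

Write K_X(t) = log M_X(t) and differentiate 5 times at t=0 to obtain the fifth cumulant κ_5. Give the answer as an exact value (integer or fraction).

M_X(t) = (2*e^(t)/5 + 3/5)^6
K_X(t) = log M_X(t) = 6*log(2*e^(t)/5 + 3/5)
K^(5)(t) = (-288*e^(4*t) + 4752*e^(3*t) - 7128*e^(2*t) + 972*e^(t))/(32*e^(5*t) + 240*e^(4*t) + 720*e^(3*t) + 1080*e^(2*t) + 810*e^(t) + 243)

κ_5 = K^(5)(0) = -1692/3125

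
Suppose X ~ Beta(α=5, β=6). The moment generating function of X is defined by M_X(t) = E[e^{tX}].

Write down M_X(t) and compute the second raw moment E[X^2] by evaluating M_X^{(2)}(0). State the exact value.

M_X(t) = ₁F₁(5; 11; t)
M′(t) = 5*₁F₁(6; 12; t)/11
M′′(t) = 5*₁F₁(7; 13; t)/22

E[X^2] = M′′(0) = 5/22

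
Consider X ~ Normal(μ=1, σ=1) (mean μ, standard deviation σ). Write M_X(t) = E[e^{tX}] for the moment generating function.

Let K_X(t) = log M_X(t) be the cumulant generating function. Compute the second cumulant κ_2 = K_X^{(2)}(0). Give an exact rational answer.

κ_2 = D^2[K](0) = 1

M_X(t) = e^(t^2/2 + t)
K_X(t) = log M_X(t) = t^2/2 + t
D^2[K](t) = 1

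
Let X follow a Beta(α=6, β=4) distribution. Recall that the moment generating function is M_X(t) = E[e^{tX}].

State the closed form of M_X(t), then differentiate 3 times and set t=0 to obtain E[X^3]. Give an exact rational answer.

M_X(t) = ₁F₁(6; 10; t)
D^3[M](t) = 14*₁F₁(9; 13; t)/55

E[X^3] = D^3[M](0) = 14/55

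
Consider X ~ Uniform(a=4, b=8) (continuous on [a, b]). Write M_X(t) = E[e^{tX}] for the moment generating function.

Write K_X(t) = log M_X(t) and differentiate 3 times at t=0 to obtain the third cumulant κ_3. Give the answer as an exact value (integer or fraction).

M_X(t) = (e^(8*t) - e^(4*t))/(4*t)
K_X(t) = log M_X(t) = -log(t) + log(e^(8*t) - e^(4*t)) - 2*log(2)
K′(t) = (8*t*e^(4*t) - 4*t - e^(4*t) + 1)/(t*e^(4*t) - t)
K′′(t) = (-16*t^2*e^(4*t) + e^(8*t) - 2*e^(4*t) + 1)/(t^2*e^(8*t) - 2*t^2*e^(4*t) + t^2)
K′′′(t) = (64*t^3*e^(8*t) + 64*t^3*e^(4*t) - 2*e^(12*t) + 6*e^(8*t) - 6*e^(4*t) + 2)/(t^3*e^(12*t) - 3*t^3*e^(8*t) + 3*t^3*e^(4*t) - t^3)

κ_3 = K′′′(0) = 0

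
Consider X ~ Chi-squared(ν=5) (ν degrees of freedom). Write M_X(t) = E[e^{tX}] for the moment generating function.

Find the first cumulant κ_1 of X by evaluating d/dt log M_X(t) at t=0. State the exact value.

κ_1 = D[K](0) = 5

M_X(t) = (1 - 2*t)^(-5/2)
K_X(t) = log M_X(t) = -5*log(1 - 2*t)/2
D[K](t) = -5/(2*t - 1)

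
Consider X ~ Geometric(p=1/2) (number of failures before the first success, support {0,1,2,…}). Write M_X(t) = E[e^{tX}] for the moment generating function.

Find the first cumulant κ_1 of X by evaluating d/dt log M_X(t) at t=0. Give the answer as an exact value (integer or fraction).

M_X(t) = 1/(2*(1 - e^(t)/2))
K_X(t) = log M_X(t) = -log(1 - e^(t)/2) - log(2)
dK/dt = -e^(t)/(e^(t) - 2)

κ_1 = dK/dt |_{t=0} = 1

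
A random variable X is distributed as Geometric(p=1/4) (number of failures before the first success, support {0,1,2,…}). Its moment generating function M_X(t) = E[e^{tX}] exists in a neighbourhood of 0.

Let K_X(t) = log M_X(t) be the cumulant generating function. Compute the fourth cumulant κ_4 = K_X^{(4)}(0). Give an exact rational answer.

M_X(t) = 1/(4*(1 - 3*e^(t)/4))
K_X(t) = log M_X(t) = -log(1 - 3*e^(t)/4) - 2*log(2)
K^(4)(t) = (108*e^(3*t) + 576*e^(2*t) + 192*e^(t))/(81*e^(4*t) - 432*e^(3*t) + 864*e^(2*t) - 768*e^(t) + 256)

κ_4 = K^(4)(0) = 876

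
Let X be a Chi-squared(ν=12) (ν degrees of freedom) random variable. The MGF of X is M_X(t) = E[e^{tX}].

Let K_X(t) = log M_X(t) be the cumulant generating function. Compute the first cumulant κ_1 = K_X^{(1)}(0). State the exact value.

M_X(t) = (1 - 2*t)^(-6)
K_X(t) = log M_X(t) = -6*log(1 - 2*t)
K^(1)(t) = -12/(2*t - 1)

κ_1 = K^(1)(0) = 12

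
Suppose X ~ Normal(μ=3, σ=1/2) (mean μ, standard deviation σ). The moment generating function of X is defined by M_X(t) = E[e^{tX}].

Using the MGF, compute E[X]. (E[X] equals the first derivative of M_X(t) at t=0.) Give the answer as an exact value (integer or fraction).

M_X(t) = e^(t^2/8 + 3*t)
M′(t) = t*e^(3*t)*e^(t^2/8)/4 + 3*e^(3*t)*e^(t^2/8)

E[X] = M′(0) = 3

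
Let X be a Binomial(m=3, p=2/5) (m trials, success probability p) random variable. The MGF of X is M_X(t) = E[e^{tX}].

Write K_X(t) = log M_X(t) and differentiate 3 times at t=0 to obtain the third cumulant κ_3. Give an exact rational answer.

M_X(t) = (2*e^(t)/5 + 3/5)^3
K_X(t) = log M_X(t) = 3*log(2*e^(t)/5 + 3/5)
D^3[K](t) = (-36*e^(2*t) + 54*e^(t))/(8*e^(3*t) + 36*e^(2*t) + 54*e^(t) + 27)

κ_3 = D^3[K](0) = 18/125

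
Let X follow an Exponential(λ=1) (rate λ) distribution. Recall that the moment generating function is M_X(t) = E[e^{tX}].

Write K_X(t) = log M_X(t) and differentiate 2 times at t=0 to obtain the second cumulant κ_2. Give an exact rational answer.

κ_2 = K′′(0) = 1

M_X(t) = 1/(1 - t)
K_X(t) = log M_X(t) = -log(1 - t)
K′(t) = -1/(t - 1)
K′′(t) = 1/(t^2 - 2*t + 1)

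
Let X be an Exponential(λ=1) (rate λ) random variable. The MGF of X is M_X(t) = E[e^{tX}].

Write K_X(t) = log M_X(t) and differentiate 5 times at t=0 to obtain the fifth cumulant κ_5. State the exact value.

κ_5 = d^5K/dt^5 |_{t=0} = 24

M_X(t) = 1/(1 - t)
K_X(t) = log M_X(t) = -log(1 - t)
dK/dt = -1/(t - 1)
d^2K/dt^2 = 1/(t^2 - 2*t + 1)
d^3K/dt^3 = -2/(t^3 - 3*t^2 + 3*t - 1)
d^4K/dt^4 = 6/(t^4 - 4*t^3 + 6*t^2 - 4*t + 1)
d^5K/dt^5 = -24/(t^5 - 5*t^4 + 10*t^3 - 10*t^2 + 5*t - 1)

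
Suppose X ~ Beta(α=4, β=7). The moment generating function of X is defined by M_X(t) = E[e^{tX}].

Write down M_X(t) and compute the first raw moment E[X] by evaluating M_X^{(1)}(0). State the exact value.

E[X] = dM/dt |_{t=0} = 4/11

M_X(t) = ₁F₁(4; 11; t)
dM/dt = 4*₁F₁(5; 12; t)/11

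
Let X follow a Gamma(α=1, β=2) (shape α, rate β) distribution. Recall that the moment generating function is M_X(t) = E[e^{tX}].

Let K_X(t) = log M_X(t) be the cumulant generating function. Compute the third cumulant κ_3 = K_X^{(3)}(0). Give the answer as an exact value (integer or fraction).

κ_3 = D^3[K](0) = 1/4

M_X(t) = 2/(2 - t)
K_X(t) = log M_X(t) = -log(2 - t) + log(2)
D^3[K](t) = -2/(t^3 - 6*t^2 + 12*t - 8)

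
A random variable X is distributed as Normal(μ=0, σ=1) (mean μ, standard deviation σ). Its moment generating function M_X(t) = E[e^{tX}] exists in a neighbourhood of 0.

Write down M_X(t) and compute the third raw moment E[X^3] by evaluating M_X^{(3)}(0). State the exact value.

M_X(t) = e^(t^2/2)
M^(3)(t) = t^3*e^(t^2/2) + 3*t*e^(t^2/2)

E[X^3] = M^(3)(0) = 0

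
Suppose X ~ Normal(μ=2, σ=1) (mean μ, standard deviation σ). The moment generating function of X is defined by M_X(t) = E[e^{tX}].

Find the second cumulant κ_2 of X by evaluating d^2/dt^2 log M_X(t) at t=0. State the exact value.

κ_2 = D^2[K](0) = 1

M_X(t) = e^(t^2/2 + 2*t)
K_X(t) = log M_X(t) = t^2/2 + 2*t
D^2[K](t) = 1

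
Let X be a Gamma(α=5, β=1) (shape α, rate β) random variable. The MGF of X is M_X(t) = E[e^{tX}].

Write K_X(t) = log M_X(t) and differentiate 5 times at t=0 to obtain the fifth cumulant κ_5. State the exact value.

M_X(t) = (1 - t)^(-5)
K_X(t) = log M_X(t) = -5*log(1 - t)
K′(t) = -5/(t - 1)
K′′(t) = 5/(t^2 - 2*t + 1)
K′′′(t) = -10/(t^3 - 3*t^2 + 3*t - 1)
K′′′′(t) = 30/(t^4 - 4*t^3 + 6*t^2 - 4*t + 1)
K′′′′′(t) = -120/(t^5 - 5*t^4 + 10*t^3 - 10*t^2 + 5*t - 1)

κ_5 = K′′′′′(0) = 120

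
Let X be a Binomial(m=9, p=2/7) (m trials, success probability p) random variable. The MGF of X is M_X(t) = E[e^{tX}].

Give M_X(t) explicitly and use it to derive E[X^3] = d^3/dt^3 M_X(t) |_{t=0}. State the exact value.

E[X^3] = D^3[M](0) = 1566/49

M_X(t) = (2*e^(t)/7 + 5/7)^9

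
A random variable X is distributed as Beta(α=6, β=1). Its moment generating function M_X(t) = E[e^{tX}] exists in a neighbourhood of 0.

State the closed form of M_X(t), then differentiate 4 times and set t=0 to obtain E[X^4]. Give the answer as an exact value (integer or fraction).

M_X(t) = ₁F₁(6; 7; t)
D^4[M](t) = 3*₁F₁(10; 11; t)/5

E[X^4] = D^4[M](0) = 3/5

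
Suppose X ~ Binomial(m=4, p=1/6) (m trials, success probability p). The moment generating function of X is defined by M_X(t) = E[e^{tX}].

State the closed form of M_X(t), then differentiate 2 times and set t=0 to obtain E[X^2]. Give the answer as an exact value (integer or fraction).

M_X(t) = (e^(t)/6 + 5/6)^4
M′(t) = e^(4*t)/324 + 5*e^(3*t)/108 + 25*e^(2*t)/108 + 125*e^(t)/324
M′′(t) = e^(4*t)/81 + 5*e^(3*t)/36 + 25*e^(2*t)/54 + 125*e^(t)/324

E[X^2] = M′′(0) = 1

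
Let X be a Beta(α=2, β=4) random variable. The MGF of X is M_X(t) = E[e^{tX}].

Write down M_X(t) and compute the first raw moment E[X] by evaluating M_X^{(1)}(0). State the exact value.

E[X] = D[M](0) = 1/3

M_X(t) = ₁F₁(2; 6; t)
D[M](t) = ₁F₁(3; 7; t)/3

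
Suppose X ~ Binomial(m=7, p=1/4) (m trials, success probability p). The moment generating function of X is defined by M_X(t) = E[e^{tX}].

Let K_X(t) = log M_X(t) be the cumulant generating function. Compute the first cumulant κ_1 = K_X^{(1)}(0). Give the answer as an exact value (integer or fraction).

κ_1 = D[K](0) = 7/4

M_X(t) = (e^(t)/4 + 3/4)^7
K_X(t) = log M_X(t) = 7*log(e^(t)/4 + 3/4)
D[K](t) = 7*e^(t)/(e^(t) + 3)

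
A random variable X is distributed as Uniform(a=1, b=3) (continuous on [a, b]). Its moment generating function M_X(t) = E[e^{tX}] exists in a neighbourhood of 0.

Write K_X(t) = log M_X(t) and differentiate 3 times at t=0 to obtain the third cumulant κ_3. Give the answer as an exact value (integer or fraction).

κ_3 = D^3[K](0) = 0

M_X(t) = (e^(3*t) - e^(t))/(2*t)
K_X(t) = log M_X(t) = -log(t) + log(e^(3*t) - e^(t)) - log(2)
D^3[K](t) = (8*t^3*e^(4*t) + 8*t^3*e^(2*t) - 2*e^(6*t) + 6*e^(4*t) - 6*e^(2*t) + 2)/(t^3*e^(6*t) - 3*t^3*e^(4*t) + 3*t^3*e^(2*t) - t^3)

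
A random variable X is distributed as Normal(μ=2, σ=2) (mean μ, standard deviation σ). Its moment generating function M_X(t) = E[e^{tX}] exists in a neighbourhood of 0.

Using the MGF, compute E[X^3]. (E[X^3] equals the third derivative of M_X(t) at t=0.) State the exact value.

M_X(t) = e^(2*t^2 + 2*t)
M^(3)(t) = 64*t^3*e^(2*t)*e^(2*t^2) + 96*t^2*e^(2*t)*e^(2*t^2) + 96*t*e^(2*t)*e^(2*t^2) + 32*e^(2*t)*e^(2*t^2)

E[X^3] = M^(3)(0) = 32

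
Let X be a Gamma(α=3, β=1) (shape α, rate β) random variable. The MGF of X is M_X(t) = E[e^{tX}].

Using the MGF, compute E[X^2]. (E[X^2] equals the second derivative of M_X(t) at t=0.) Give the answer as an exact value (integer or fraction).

E[X^2] = d^2M/dt^2 |_{t=0} = 12

M_X(t) = (1 - t)^(-3)
dM/dt = 3/(t^4 - 4*t^3 + 6*t^2 - 4*t + 1)
d^2M/dt^2 = -12/(t^5 - 5*t^4 + 10*t^3 - 10*t^2 + 5*t - 1)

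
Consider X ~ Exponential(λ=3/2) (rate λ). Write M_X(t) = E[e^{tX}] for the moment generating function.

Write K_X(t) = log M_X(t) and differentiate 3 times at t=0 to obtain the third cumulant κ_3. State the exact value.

M_X(t) = 3/(2*(3/2 - t))
K_X(t) = log M_X(t) = -log(3/2 - t) - log(2) + log(3)
K′(t) = -2/(2*t - 3)
K′′(t) = 4/(4*t^2 - 12*t + 9)
K′′′(t) = -16/(8*t^3 - 36*t^2 + 54*t - 27)

κ_3 = K′′′(0) = 16/27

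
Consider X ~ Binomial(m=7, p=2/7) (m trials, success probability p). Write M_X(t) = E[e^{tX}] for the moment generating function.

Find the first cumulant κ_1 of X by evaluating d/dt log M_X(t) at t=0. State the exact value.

κ_1 = K′(0) = 2

M_X(t) = (2*e^(t)/7 + 5/7)^7
K_X(t) = log M_X(t) = 7*log(2*e^(t)/7 + 5/7)
K′(t) = 14*e^(t)/(2*e^(t) + 5)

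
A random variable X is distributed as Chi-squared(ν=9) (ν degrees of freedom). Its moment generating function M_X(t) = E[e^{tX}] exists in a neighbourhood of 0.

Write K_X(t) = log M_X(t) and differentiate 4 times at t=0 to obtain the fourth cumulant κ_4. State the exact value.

M_X(t) = (1 - 2*t)^(-9/2)
K_X(t) = log M_X(t) = -9*log(1 - 2*t)/2
dK/dt = -9/(2*t - 1)
d^2K/dt^2 = 18/(4*t^2 - 4*t + 1)
d^3K/dt^3 = -72/(8*t^3 - 12*t^2 + 6*t - 1)
d^4K/dt^4 = 432/(16*t^4 - 32*t^3 + 24*t^2 - 8*t + 1)

κ_4 = d^4K/dt^4 |_{t=0} = 432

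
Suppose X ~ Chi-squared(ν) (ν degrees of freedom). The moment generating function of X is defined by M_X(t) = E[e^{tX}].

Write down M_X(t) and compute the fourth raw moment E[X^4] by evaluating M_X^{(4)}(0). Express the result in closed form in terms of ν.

M_X(t) = (1 - 2*t)^(-ν/2)
M′(t) = -ν/(2*t*(1 - 2*t)^(ν/2) - (1 - 2*t)^(ν/2))
M′′(t) = (ν^2 + 2*ν)/(4*t^2*(1 - 2*t)^(ν/2) - 4*t*(1 - 2*t)^(ν/2) + (1 - 2*t)^(ν/2))
M′′′(t) = (-ν^3 - 6*ν^2 - 8*ν)/(8*t^3*(1 - 2*t)^(ν/2) - 12*t^2*(1 - 2*t)^(ν/2) + 6*t*(1 - 2*t)^(ν/2) - (1 - 2*t)^(ν/2))
M′′′′(t) = (ν^4 + 12*ν^3 + 44*ν^2 + 48*ν)/(16*t^4*(1 - 2*t)^(ν/2) - 32*t^3*(1 - 2*t)^(ν/2) + 24*t^2*(1 - 2*t)^(ν/2) - 8*t*(1 - 2*t)^(ν/2) + (1 - 2*t)^(ν/2))

E[X^4] = M′′′′(0) = ν*(ν^3 + 12*ν^2 + 44*ν + 48)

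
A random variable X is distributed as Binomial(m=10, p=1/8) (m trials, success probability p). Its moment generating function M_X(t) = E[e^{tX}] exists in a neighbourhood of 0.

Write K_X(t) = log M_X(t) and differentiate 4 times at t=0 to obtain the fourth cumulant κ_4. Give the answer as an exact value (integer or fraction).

M_X(t) = (e^(t)/8 + 7/8)^10
K_X(t) = log M_X(t) = 10*log(e^(t)/8 + 7/8)
dK/dt = 10*e^(t)/(e^(t) + 7)
d^2K/dt^2 = 70*e^(t)/(e^(2*t) + 14*e^(t) + 49)
d^3K/dt^3 = (-70*e^(2*t) + 490*e^(t))/(e^(3*t) + 21*e^(2*t) + 147*e^(t) + 343)
d^4K/dt^4 = (70*e^(3*t) - 1960*e^(2*t) + 3430*e^(t))/(e^(4*t) + 28*e^(3*t) + 294*e^(2*t) + 1372*e^(t) + 2401)

κ_4 = d^4K/dt^4 |_{t=0} = 385/1024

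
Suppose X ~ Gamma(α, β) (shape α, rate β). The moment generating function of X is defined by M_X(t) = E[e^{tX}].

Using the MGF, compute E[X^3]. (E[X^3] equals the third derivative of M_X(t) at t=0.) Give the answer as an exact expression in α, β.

E[X^3] = M^(3)(0) = α*(α^2 + 3*α + 2)/β^3

M_X(t) = (β/(β - t))^α
M^(3)(t) = (-α^3*β^α*(1/(β - t))^α - 3*α^2*β^α*(1/(β - t))^α - 2*α*β^α*(1/(β - t))^α)/(-β^3 + 3*β^2*t - 3*β*t^2 + t^3)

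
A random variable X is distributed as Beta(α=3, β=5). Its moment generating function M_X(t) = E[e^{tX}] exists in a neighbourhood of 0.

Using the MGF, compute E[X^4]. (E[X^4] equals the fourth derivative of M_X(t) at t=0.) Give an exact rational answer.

M_X(t) = ₁F₁(3; 8; t)
M′(t) = 3*₁F₁(4; 9; t)/8
M′′(t) = ₁F₁(5; 10; t)/6
M′′′(t) = ₁F₁(6; 11; t)/12
M′′′′(t) = ₁F₁(7; 12; t)/22

E[X^4] = M′′′′(0) = 1/22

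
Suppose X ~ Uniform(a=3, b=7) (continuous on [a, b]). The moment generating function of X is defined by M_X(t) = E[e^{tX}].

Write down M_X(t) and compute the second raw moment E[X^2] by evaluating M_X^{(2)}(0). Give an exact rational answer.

E[X^2] = D^2[M](0) = 79/3

M_X(t) = (e^(7*t) - e^(3*t))/(4*t)
D^2[M](t) = (49*t^2*e^(7*t) - 9*t^2*e^(3*t) - 14*t*e^(7*t) + 6*t*e^(3*t) + 2*e^(7*t) - 2*e^(3*t))/(4*t^3)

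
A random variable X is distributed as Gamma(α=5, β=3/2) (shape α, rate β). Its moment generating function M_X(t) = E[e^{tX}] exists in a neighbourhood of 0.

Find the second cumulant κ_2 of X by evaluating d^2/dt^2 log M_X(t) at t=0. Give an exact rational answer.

M_X(t) = 243/(32*(3/2 - t)^5)
K_X(t) = log M_X(t) = -5*log(3/2 - t) - 5*log(2) + 5*log(3)
K′(t) = -10/(2*t - 3)
K′′(t) = 20/(4*t^2 - 12*t + 9)

κ_2 = K′′(0) = 20/9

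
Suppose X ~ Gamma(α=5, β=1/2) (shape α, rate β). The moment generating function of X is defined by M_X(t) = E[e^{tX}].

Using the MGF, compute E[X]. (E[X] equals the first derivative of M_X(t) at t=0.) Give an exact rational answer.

E[X] = D[M](0) = 10

M_X(t) = 1/(32*(1/2 - t)^5)
D[M](t) = 10/(64*t^6 - 192*t^5 + 240*t^4 - 160*t^3 + 60*t^2 - 12*t + 1)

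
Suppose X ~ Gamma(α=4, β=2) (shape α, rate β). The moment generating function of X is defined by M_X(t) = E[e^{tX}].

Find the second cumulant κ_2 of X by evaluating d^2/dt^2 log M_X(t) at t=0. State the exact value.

κ_2 = K′′(0) = 1

M_X(t) = 16/(2 - t)^4
K_X(t) = log M_X(t) = -4*log(2 - t) + 4*log(2)
K′(t) = -4/(t - 2)
K′′(t) = 4/(t^2 - 4*t + 4)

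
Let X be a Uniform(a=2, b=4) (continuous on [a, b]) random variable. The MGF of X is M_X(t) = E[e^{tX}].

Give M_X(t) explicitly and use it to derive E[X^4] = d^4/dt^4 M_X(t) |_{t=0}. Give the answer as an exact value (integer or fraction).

M_X(t) = (e^(4*t) - e^(2*t))/(2*t)

E[X^4] = D^4[M](0) = 496/5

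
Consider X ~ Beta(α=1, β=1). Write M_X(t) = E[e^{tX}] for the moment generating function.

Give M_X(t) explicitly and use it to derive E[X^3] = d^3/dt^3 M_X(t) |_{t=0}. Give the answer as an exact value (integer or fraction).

M_X(t) = ₁F₁(1; 2; t)
M^(3)(t) = ₁F₁(4; 5; t)/4

E[X^3] = M^(3)(0) = 1/4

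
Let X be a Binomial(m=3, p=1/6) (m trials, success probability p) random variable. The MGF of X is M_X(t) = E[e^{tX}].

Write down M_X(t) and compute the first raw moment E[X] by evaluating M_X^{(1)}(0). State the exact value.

E[X] = D[M](0) = 1/2

M_X(t) = (e^(t)/6 + 5/6)^3
D[M](t) = e^(3*t)/72 + 5*e^(2*t)/36 + 25*e^(t)/72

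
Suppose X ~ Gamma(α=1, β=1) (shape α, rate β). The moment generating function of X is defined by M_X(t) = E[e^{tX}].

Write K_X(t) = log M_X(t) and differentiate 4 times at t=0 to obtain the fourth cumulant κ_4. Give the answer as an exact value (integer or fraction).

M_X(t) = 1/(1 - t)
K_X(t) = log M_X(t) = -log(1 - t)
dK/dt = -1/(t - 1)
d^2K/dt^2 = 1/(t^2 - 2*t + 1)
d^3K/dt^3 = -2/(t^3 - 3*t^2 + 3*t - 1)
d^4K/dt^4 = 6/(t^4 - 4*t^3 + 6*t^2 - 4*t + 1)

κ_4 = d^4K/dt^4 |_{t=0} = 6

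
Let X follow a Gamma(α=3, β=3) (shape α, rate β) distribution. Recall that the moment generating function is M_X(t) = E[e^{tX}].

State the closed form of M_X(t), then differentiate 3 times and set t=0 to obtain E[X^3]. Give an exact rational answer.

E[X^3] = M^(3)(0) = 20/9

M_X(t) = 27/(3 - t)^3
M^(3)(t) = 1620/(t^6 - 18*t^5 + 135*t^4 - 540*t^3 + 1215*t^2 - 1458*t + 729)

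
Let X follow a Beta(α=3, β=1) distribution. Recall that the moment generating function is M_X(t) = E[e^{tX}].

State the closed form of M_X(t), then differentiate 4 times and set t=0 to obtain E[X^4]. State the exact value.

E[X^4] = M′′′′(0) = 3/7

M_X(t) = ₁F₁(3; 4; t)
M′(t) = 3*₁F₁(4; 5; t)/4
M′′(t) = 3*₁F₁(5; 6; t)/5
M′′′(t) = ₁F₁(6; 7; t)/2
M′′′′(t) = 3*₁F₁(7; 8; t)/7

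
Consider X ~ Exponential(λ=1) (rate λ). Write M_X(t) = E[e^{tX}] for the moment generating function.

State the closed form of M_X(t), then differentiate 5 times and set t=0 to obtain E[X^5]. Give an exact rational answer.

M_X(t) = 1/(1 - t)
D^5[M](t) = 120/(t^6 - 6*t^5 + 15*t^4 - 20*t^3 + 15*t^2 - 6*t + 1)

E[X^5] = D^5[M](0) = 120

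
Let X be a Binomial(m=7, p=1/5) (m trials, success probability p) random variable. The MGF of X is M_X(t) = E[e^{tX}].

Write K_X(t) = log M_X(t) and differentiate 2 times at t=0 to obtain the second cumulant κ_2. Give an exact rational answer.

κ_2 = d^2K/dt^2 |_{t=0} = 28/25

M_X(t) = (e^(t)/5 + 4/5)^7
K_X(t) = log M_X(t) = 7*log(e^(t)/5 + 4/5)
dK/dt = 7*e^(t)/(e^(t) + 4)
d^2K/dt^2 = 28*e^(t)/(e^(2*t) + 8*e^(t) + 16)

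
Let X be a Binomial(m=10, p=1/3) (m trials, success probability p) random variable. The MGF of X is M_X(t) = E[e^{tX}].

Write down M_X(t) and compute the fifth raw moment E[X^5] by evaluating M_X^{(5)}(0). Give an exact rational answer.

M_X(t) = (e^(t)/3 + 2/3)^10

E[X^5] = d^5M/dt^5 |_{t=0} = 4700/3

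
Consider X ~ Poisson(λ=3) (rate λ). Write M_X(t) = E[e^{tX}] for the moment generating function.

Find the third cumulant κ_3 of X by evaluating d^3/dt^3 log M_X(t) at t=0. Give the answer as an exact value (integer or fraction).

M_X(t) = e^(3*e^(t) - 3)
K_X(t) = log M_X(t) = 3*e^(t) - 3
K′(t) = 3*e^(t)
K′′(t) = 3*e^(t)
K′′′(t) = 3*e^(t)

κ_3 = K′′′(0) = 3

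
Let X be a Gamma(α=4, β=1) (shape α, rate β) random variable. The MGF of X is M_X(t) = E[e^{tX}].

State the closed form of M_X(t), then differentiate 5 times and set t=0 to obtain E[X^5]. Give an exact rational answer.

M_X(t) = (1 - t)^(-4)
M^(5)(t) = -6720/(t^9 - 9*t^8 + 36*t^7 - 84*t^6 + 126*t^5 - 126*t^4 + 84*t^3 - 36*t^2 + 9*t - 1)

E[X^5] = M^(5)(0) = 6720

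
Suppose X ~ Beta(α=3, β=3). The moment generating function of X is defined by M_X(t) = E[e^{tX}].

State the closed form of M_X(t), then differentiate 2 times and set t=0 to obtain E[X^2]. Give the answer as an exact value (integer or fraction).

E[X^2] = M′′(0) = 2/7

M_X(t) = ₁F₁(3; 6; t)
M′(t) = ₁F₁(4; 7; t)/2
M′′(t) = 2*₁F₁(5; 8; t)/7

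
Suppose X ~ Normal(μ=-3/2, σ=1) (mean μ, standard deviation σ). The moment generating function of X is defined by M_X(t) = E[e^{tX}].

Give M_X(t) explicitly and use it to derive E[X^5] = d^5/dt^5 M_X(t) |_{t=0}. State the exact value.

E[X^5] = d^5M/dt^5 |_{t=0} = -2043/32

M_X(t) = e^(t^2/2 - 3*t/2)
dM/dt = t*e^(-3*t/2)*e^(t^2/2) - 3*e^(-3*t/2)*e^(t^2/2)/2
d^2M/dt^2 = (4*t^2*e^(t^2/2) - 12*t*e^(t^2/2) + 13*e^(t^2/2))*e^(-3*t/2)/4
d^3M/dt^3 = (8*t^3*e^(t^2/2) - 36*t^2*e^(t^2/2) + 78*t*e^(t^2/2) - 63*e^(t^2/2))*e^(-3*t/2)/8
d^4M/dt^4 = (16*t^4*e^(t^2/2) - 96*t^3*e^(t^2/2) + 312*t^2*e^(t^2/2) - 504*t*e^(t^2/2) + 345*e^(t^2/2))*e^(-3*t/2)/16
d^5M/dt^5 = (32*t^5*e^(t^2/2) - 240*t^4*e^(t^2/2) + 1040*t^3*e^(t^2/2) - 2520*t^2*e^(t^2/2) + 3450*t*e^(t^2/2) - 2043*e^(t^2/2))*e^(-3*t/2)/32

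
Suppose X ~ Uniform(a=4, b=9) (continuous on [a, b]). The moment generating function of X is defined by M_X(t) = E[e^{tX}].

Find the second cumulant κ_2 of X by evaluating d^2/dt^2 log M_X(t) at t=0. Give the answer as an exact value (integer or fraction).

κ_2 = d^2K/dt^2 |_{t=0} = 25/12

M_X(t) = (e^(9*t) - e^(4*t))/(5*t)
K_X(t) = log M_X(t) = -log(t) + log(e^(9*t) - e^(4*t)) - log(5)
dK/dt = (9*t*e^(5*t) - 4*t - e^(5*t) + 1)/(t*e^(5*t) - t)
d^2K/dt^2 = (-25*t^2*e^(5*t) + e^(10*t) - 2*e^(5*t) + 1)/(t^2*e^(10*t) - 2*t^2*e^(5*t) + t^2)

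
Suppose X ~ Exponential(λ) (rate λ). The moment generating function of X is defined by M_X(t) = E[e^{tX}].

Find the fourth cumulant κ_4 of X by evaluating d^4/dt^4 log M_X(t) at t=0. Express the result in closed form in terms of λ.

M_X(t) = λ/(λ - t)
K_X(t) = log M_X(t) = log(λ) - log(λ - t)
K^(4)(t) = 6/(λ^4 - 4*λ^3*t + 6*λ^2*t^2 - 4*λ*t^3 + t^4)

κ_4 = K^(4)(0) = 6/λ^4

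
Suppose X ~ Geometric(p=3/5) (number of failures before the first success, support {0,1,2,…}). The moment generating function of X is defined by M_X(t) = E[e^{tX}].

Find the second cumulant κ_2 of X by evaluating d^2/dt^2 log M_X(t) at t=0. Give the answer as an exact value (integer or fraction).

M_X(t) = 3/(5*(1 - 2*e^(t)/5))
K_X(t) = log M_X(t) = -log(1 - 2*e^(t)/5) - log(5) + log(3)
K′(t) = -2*e^(t)/(2*e^(t) - 5)
K′′(t) = 10*e^(t)/(4*e^(2*t) - 20*e^(t) + 25)

κ_2 = K′′(0) = 10/9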